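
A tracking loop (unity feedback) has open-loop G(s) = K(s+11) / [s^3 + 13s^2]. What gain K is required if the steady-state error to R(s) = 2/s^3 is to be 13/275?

50

The denominator has no term below 13s^2 — 2 poles at s=0, type 2.
K_a = lim_{s→0} s^2·G(s) = K·11 / 13 = (11/13)·K.
e_ss = 2/K_a = 13/275 ⇒ K_a = 550/13 ⇒ K = (550/13)/(11/13) = 50.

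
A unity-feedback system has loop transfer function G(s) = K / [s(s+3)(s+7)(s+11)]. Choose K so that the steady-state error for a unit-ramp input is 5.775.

G(s) has one factor of s in the denominator, so the system is type 1.
K_v = lim_{s→0} s·G(s) = K / (3·7·11) = (1/231)·K.
e_ss = 1/K_v = 5.775 ⇒ K_v = 40/231 ⇒ K = (40/231)/(1/231) = 40.

40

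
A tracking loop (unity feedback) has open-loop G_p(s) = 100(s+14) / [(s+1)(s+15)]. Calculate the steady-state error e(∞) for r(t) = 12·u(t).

No free integrators in G_p(s): this is a type 0 system.
K_p = lim_{s→0} G_p(s) = 100·14 / (1·15) = 280/3.
e_ss = 12/(1 + K_p) = 12/(283/3) = 36/283.

36/283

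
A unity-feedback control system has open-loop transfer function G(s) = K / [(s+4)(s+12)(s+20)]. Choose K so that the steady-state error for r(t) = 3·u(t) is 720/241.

4

System type = 0 (no poles at s=0).
K_p = lim_{s→0} G(s) = K / (4·12·20) = (1/960)·K.
e_ss = 3/(1 + K_p) = 720/241 ⇒ 1 + (1/960)·K = 241/240 ⇒ K = 4.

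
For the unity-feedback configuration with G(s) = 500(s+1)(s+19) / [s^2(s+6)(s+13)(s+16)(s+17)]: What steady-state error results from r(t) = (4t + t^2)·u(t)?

10608/2375

System type = 2 (two poles at s=0). By superposition:
  • 4t: tracked with zero error.
  • t^2: e_ss = 2/K_a with K_a=2375/5304 → 10608/2375.
Total e_ss = 10608/2375.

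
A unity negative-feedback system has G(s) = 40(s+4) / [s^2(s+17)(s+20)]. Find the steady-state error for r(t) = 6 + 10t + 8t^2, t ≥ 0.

System type = 2 (two poles at s=0). Treating each term separately:
  • 6: tracked with zero error.
  • 10t: tracked with zero error.
  • 8t^2: e_ss = 16/K_a with K_a=8/17 → 34.
Total e_ss = 34.

34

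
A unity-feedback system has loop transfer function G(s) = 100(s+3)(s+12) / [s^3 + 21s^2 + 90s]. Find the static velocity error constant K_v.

40

The denominator has no term below 90s — 1 pole at s=0, type 1.
K_v = lim_{s→0} s·G(s) = 100·3·12 / 90 = 40.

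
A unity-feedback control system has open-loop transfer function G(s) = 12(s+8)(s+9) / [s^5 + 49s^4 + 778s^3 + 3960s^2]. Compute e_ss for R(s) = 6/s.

0

Factoring s^2 from the denominator leaves a polynomial with constant term 3960, so the system is type 2.
K_p = ∞ for a type-2 system; e_ss to a step is zero.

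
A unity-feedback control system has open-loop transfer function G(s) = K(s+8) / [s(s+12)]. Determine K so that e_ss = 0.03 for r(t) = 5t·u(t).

250

G(s) has one factor of s in the denominator, so the system is type 1.
K_v = lim_{s→0} s·G(s) = K·8 / (12) = (2/3)·K.
e_ss = 5/K_v = 0.03 ⇒ K_v = 500/3 ⇒ K = (500/3)/(2/3) = 250.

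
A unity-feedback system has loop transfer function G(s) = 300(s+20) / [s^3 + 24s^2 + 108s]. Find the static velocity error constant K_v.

Lowest-order denominator term is 108s, so the open loop has 1 pole at the origin → type 1 system.
K_v = lim_{s→0} s·G(s) = 300·20 / 108 = 500/9.

500/9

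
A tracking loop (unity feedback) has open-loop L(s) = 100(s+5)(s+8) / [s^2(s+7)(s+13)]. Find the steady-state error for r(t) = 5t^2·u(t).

0.2275

L(s) has two factors of s in the denominator, so the system is type 2.
K_a = lim_{s→0} s^2·L(s) = 100·5·8 / (7·13) = 4000/91.
r(t) = 5t^2 gives R(s) = 10/s^3.
e_ss = 10/K_a = 10/(4000/91) = 0.2275.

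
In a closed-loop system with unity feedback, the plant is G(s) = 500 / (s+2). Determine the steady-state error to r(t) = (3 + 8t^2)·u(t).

System type = 0 (no poles at s=0). Treating each term separately:
  • 3: e_ss = 3/(1+K_p) with K_p=250 → 3/251.
  • 8t^2: a type-0 system cannot track it, e_ss → ∞.
The unbounded component dominates.

infinity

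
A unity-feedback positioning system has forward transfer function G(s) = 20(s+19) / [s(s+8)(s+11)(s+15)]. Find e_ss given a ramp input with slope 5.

One free integrator in G(s): this is a type 1 system.
K_v = lim_{s→0} s·G(s) = 20·19 / (8·11·15) = 19/66.
e_ss = 5/K_v = 5/(19/66) = 330/19.

330/19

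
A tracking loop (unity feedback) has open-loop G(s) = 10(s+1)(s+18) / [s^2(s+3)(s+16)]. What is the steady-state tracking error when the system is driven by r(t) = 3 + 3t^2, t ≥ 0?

1.6

Two free integrators in G(s): this is a type 2 system. Treating each term separately:
  • 3: tracked with zero error.
  • 3t^2: e_ss = 6/K_a with K_a=3.75 → 1.6.
Total e_ss = 1.6.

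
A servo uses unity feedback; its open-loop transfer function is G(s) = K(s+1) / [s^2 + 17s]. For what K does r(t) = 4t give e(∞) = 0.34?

The denominator has no term below 17s — 1 pole at s=0, type 1.
K_v = lim_{s→0} s·G(s) = K·1 / 17 = (1/17)·K.
e_ss = 4/K_v = 0.34 ⇒ K_v = 200/17 ⇒ K = (200/17)/(1/17) = 200.

200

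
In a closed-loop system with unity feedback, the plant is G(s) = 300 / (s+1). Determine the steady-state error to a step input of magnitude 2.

G(s) has no factors of s in the denominator, so the system is type 0.
K_p = lim_{s→0} G(s) = 300 / (1) = 300.
e_ss = 2/(1 + K_p) = 2/301.

2/301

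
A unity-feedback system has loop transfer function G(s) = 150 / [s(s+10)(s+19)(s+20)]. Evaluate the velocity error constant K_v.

3/76

G(s) has one factor of s in the denominator, so the system is type 1.
K_v = lim_{s→0} s·G(s) = 150 / (10·19·20) = 3/76.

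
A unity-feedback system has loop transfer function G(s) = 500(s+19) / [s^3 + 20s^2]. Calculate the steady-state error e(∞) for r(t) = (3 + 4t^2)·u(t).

8/475

Factoring s^2 from the denominator leaves a polynomial with constant term 20, so the system is type 2. Treating each term separately:
  • 3: tracked with zero error.
  • 4t^2: e_ss = 8/K_a with K_a=475 → 8/475.
Total e_ss = 8/475.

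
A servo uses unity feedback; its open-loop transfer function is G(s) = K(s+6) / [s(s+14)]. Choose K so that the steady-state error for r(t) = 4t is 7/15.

20

One free integrator in G(s): this is a type 1 system.
K_v = lim_{s→0} s·G(s) = K·6 / (14) = (3/7)·K.
e_ss = 4/K_v = 7/15 ⇒ K_v = 60/7 ⇒ K = (60/7)/(3/7) = 20.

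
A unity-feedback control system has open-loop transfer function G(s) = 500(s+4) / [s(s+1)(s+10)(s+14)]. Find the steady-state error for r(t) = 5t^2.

G(s) has one factor of s in the denominator, so the system is type 1.
For a type-1 system K_a = 0, so e_ss to a parabolic input is unbounded.

infinity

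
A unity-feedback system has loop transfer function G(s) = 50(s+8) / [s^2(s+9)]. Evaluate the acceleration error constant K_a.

G(s) has two factors of s in the denominator, so the system is type 2.
K_a = lim_{s→0} s^2·G(s) = 50·8 / (9) = 400/9.

400/9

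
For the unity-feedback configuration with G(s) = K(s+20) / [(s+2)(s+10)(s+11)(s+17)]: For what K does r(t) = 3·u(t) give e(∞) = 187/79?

50

The open loop has no poles at the origin → type 0 system.
K_p = lim_{s→0} G(s) = K·20 / (2·10·11·17) = (1/187)·K.
e_ss = 3/(1 + K_p) = 187/79 ⇒ 1 + (1/187)·K = 237/187 ⇒ K = 50.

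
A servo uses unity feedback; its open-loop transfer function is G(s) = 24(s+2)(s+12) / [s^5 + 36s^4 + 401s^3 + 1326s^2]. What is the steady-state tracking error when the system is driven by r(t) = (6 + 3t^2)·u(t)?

Factoring s^2 from the denominator leaves a polynomial with constant term 1326, so the system is type 2. Treating each term separately:
  • 6: tracked with zero error.
  • 3t^2: e_ss = 6/K_a with K_a=96/221 → 13.8125.
Total e_ss = 13.8125.

13.8125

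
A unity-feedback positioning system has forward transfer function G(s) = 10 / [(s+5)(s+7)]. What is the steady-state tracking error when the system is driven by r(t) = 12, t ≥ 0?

28/3

G(s) has no factors of s in the denominator, so the system is type 0.
K_p = lim_{s→0} G(s) = 10 / (5·7) = 2/7.
e_ss = 12/(1 + K_p) = 12/(9/7) = 28/3.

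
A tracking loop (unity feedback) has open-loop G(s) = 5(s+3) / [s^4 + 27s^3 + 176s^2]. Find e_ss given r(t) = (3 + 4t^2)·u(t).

Lowest-order denominator term is 176s^2, so the open loop has 2 poles at the origin → type 2 system. Treating each term separately:
  • 3: tracked with zero error.
  • 4t^2: e_ss = 8/K_a with K_a=15/176 → 1408/15.
Total e_ss = 1408/15.

1408/15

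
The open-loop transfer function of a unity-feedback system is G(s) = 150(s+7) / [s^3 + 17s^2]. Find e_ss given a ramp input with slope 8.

Lowest-order denominator term is 17s^2, so the open loop has 2 poles at the origin → type 2 system.
A type-2 system has K_v = ∞, so it tracks a ramp input with zero steady-state error.

0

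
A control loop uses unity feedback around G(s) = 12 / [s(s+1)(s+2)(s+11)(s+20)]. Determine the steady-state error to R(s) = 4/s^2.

G(s) has one factor of s in the denominator, so the system is type 1.
K_v = lim_{s→0} s·G(s) = 12 / (1·2·11·20) = 3/110.
e_ss = 4/K_v = 4/(3/110) = 440/3.

440/3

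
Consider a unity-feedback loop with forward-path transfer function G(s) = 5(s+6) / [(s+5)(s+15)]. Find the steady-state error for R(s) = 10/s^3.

infinity

System type = 0 (no poles at s=0).
For a type-0 system K_a = 0, so e_ss to a parabolic input is unbounded.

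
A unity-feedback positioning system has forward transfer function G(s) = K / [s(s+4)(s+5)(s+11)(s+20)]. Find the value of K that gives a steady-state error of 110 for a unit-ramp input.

40

The open loop has one pole at the origin → type 1 system.
K_v = lim_{s→0} s·G(s) = K / (4·5·11·20) = (1/4400)·K.
e_ss = 1/K_v = 110 ⇒ K_v = 1/110 ⇒ K = (1/110)/(1/4400) = 40.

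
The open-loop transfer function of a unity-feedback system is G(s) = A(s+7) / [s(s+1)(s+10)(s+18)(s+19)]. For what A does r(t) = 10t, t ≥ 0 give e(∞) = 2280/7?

The open loop has one pole at the origin → type 1 system.
K_v = lim_{s→0} s·G(s) = A·7 / (1·10·18·19) = (7/3420)·A.
e_ss = 10/K_v = 2280/7 ⇒ K_v = 7/228 ⇒ A = (7/228)/(7/3420) = 15.

15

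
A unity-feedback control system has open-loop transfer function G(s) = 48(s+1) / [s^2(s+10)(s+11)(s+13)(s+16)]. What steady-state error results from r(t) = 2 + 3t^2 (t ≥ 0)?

The open loop has two poles at the origin → type 2 system. Taking each input component in turn:
  • 2: tracked with zero error.
  • 3t^2: e_ss = 6/K_a with K_a=3/1430 → 2860.
Total e_ss = 2860.

2860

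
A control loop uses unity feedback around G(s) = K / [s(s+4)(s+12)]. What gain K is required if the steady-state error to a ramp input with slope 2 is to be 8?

12

One free integrator in G(s): this is a type 1 system.
K_v = lim_{s→0} s·G(s) = K / (4·12) = (1/48)·K.
e_ss = 2/K_v = 8 ⇒ K_v = 0.25 ⇒ K = 0.25/(1/48) = 12.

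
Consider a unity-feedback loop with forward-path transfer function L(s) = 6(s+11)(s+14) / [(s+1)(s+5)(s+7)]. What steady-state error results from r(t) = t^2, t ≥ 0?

The open loop has no poles at the origin → type 0 system.
For a type-0 system K_a = 0, so e_ss to a parabolic input is unbounded.

infinity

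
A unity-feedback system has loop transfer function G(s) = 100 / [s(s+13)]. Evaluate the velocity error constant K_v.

The open loop has one pole at the origin → type 1 system.
K_v = lim_{s→0} s·G(s) = 100 / (13) = 100/13.

100/13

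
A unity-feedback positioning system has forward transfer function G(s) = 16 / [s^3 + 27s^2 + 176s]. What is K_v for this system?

1/11

Factoring s from the denominator leaves a polynomial with constant term 176, so the system is type 1.
K_v = lim_{s→0} s·G(s) = 16 / 176 = 1/11.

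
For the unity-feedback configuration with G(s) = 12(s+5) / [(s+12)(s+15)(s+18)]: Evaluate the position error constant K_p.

No free integrators in G(s): this is a type 0 system.
K_p = lim_{s→0} G(s) = 12·5 / (12·15·18) = 1/54.

1/54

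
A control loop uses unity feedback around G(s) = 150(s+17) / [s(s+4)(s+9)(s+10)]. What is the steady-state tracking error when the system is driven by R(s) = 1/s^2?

The open loop has one pole at the origin → type 1 system.
K_v = lim_{s→0} s·G(s) = 150·17 / (4·9·10) = 85/12.
e_ss = 1/K_v = 1/(85/12) = 12/85.

12/85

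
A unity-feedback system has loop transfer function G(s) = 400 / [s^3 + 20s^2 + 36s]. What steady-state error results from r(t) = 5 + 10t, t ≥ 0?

0.9

Lowest-order denominator term is 36s, so the open loop has 1 pole at the origin → type 1 system. Taking each input component in turn:
  • 5: tracked with zero error.
  • 10t: e_ss = 10/K_v with K_v=100/9 → 0.9.
Total e_ss = 0.9.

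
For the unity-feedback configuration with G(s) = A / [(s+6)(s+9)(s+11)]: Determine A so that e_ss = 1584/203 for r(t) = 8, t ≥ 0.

System type = 0 (no poles at s=0).
K_p = lim_{s→0} G(s) = A / (6·9·11) = (1/594)·A.
e_ss = 8/(1 + K_p) = 1584/203 ⇒ 1 + (1/594)·A = 203/198 ⇒ A = 15.

15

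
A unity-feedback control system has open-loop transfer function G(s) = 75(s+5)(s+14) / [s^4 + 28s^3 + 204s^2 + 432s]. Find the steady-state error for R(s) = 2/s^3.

Lowest-order denominator term is 432s, so the open loop has 1 pole at the origin → type 1 system.
For a type-1 system K_a = 0, so e_ss to a parabolic input is unbounded.

infinity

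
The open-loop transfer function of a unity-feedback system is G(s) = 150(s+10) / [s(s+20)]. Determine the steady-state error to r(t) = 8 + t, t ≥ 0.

1/75

One free integrator in G(s): this is a type 1 system. By superposition:
  • 8: tracked with zero error.
  • t: e_ss = 1/K_v with K_v=75 → 1/75.
Total e_ss = 1/75.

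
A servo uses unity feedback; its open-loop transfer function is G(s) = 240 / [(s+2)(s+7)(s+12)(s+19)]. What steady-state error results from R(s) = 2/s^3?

System type = 0 (no poles at s=0).
K_a = lim_{s→0} s^2·G(s) = 0; the steady-state error to this parabolic input grows without bound.

infinity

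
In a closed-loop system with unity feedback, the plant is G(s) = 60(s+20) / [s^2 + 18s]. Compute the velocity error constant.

200/3

Factoring s from the denominator leaves a polynomial with constant term 18, so the system is type 1.
K_v = lim_{s→0} s·G(s) = 60·20 / 18 = 200/3.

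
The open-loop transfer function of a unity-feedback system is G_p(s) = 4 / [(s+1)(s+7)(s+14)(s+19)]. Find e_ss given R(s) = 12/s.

3724/311

No free integrators in G_p(s): this is a type 0 system.
K_p = lim_{s→0} G_p(s) = 4 / (1·7·14·19) = 2/931.
e_ss = 12/(1 + K_p) = 12/(933/931) = 3724/311.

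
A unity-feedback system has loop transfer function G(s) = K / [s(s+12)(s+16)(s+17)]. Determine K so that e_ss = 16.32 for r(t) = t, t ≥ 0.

One free integrator in G(s): this is a type 1 system.
K_v = lim_{s→0} s·G(s) = K / (12·16·17) = (1/3264)·K.
e_ss = 1/K_v = 16.32 ⇒ K_v = 25/408 ⇒ K = (25/408)/(1/3264) = 200.

200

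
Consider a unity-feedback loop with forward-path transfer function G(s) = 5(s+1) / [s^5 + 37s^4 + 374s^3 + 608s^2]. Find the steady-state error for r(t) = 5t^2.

1216

Factoring s^2 from the denominator leaves a polynomial with constant term 608, so the system is type 2.
K_a = lim_{s→0} s^2·G(s) = 5·1 / 608 = 5/608.
r(t) = 5t^2 gives R(s) = 10/s^3.
e_ss = 10/K_a = 10/(5/608) = 1216.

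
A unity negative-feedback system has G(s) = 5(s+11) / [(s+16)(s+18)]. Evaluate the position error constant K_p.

G(s) has no factors of s in the denominator, so the system is type 0.
K_p = lim_{s→0} G(s) = 5·11 / (16·18) = 55/288.

55/288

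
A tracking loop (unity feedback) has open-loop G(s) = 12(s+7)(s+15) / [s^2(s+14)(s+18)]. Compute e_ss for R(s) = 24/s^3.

The open loop has two poles at the origin → type 2 system.
K_a = lim_{s→0} s^2·G(s) = 12·7·15 / (14·18) = 5.
r(t) = 12t^2 gives R(s) = 24/s^3.
e_ss = 24/K_a = 24/5 = 4.8.

4.8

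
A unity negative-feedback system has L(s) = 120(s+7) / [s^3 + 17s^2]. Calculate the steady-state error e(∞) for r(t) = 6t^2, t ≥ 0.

Lowest-order denominator term is 17s^2, so the open loop has 2 poles at the origin → type 2 system.
K_a = lim_{s→0} s^2·L(s) = 120·7 / 17 = 840/17.
r(t) = 6t^2 gives R(s) = 12/s^3.
e_ss = 12/K_a = 12/(840/17) = 17/70.

17/70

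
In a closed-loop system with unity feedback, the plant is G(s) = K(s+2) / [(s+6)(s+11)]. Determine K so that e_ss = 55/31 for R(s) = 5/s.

System type = 0 (no poles at s=0).
K_p = lim_{s→0} G(s) = K·2 / (6·11) = (1/33)·K.
e_ss = 5/(1 + K_p) = 55/31 ⇒ 1 + (1/33)·K = 31/11 ⇒ K = 60.

60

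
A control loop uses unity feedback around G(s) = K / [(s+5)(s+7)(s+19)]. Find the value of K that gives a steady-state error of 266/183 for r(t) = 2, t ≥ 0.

System type = 0 (no poles at s=0).
K_p = lim_{s→0} G(s) = K / (5·7·19) = (1/665)·K.
e_ss = 2/(1 + K_p) = 266/183 ⇒ 1 + (1/665)·K = 183/133 ⇒ K = 250.

250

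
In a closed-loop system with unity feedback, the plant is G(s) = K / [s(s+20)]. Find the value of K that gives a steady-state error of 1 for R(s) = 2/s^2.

40

System type = 1 (one pole at s=0).
K_v = lim_{s→0} s·G(s) = K / (20) = 0.05·K.
e_ss = 2/K_v = 1 ⇒ K_v = 2 ⇒ K = 2/0.05 = 40.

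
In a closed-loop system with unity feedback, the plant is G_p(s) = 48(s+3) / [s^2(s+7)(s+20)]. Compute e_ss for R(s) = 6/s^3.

35/6

G_p(s) has two factors of s in the denominator, so the system is type 2.
K_a = lim_{s→0} s^2·G_p(s) = 48·3 / (7·20) = 36/35.
r(t) = 3t^2 gives R(s) = 6/s^3.
e_ss = 6/K_a = 6/(36/35) = 35/6.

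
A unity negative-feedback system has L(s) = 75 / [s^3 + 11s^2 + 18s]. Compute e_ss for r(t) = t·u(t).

The denominator has no term below 18s — 1 pole at s=0, type 1.
K_v = lim_{s→0} s·L(s) = 75 / 18 = 25/6.
e_ss = 1/K_v = 1/(25/6) = 0.24.

0.24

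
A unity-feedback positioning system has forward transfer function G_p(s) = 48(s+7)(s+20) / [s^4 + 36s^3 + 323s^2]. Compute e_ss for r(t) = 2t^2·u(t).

323/1680

Factoring s^2 from the denominator leaves a polynomial with constant term 323, so the system is type 2.
K_a = lim_{s→0} s^2·G_p(s) = 48·7·20 / 323 = 6720/323.
r(t) = 2t^2 gives R(s) = 4/s^3.
e_ss = 4/K_a = 4/(6720/323) = 323/1680.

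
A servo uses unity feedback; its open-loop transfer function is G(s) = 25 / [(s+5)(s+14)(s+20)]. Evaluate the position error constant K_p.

The open loop has no poles at the origin → type 0 system.
K_p = lim_{s→0} G(s) = 25 / (5·14·20) = 1/56.

1/56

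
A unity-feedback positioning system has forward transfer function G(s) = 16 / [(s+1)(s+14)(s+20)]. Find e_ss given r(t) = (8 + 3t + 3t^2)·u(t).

infinity

System type = 0 (no poles at s=0). By superposition:
  • 8: e_ss = 8/(1+K_p) with K_p=2/35 → 280/37.
  • 3t: a type-0 system cannot track it, e_ss → ∞.
  • 3t^2: a type-0 system cannot track it, e_ss → ∞.
The unbounded component dominates.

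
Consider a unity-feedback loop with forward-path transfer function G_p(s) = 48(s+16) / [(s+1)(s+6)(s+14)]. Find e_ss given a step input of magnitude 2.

No free integrators in G_p(s): this is a type 0 system.
K_p = lim_{s→0} G_p(s) = 48·16 / (1·6·14) = 64/7.
e_ss = 2/(1 + K_p) = 2/(71/7) = 14/71.

14/71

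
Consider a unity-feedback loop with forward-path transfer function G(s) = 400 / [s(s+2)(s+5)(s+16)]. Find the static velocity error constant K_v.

2.5

G(s) has one factor of s in the denominator, so the system is type 1.
K_v = lim_{s→0} s·G(s) = 400 / (2·5·16) = 2.5.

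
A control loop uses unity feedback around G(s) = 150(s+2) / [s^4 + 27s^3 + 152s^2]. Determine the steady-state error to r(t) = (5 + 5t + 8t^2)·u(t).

Lowest-order denominator term is 152s^2, so the open loop has 2 poles at the origin → type 2 system. By superposition:
  • 5: tracked with zero error.
  • 5t: tracked with zero error.
  • 8t^2: e_ss = 16/K_a with K_a=75/38 → 608/75.
Total e_ss = 608/75.

608/75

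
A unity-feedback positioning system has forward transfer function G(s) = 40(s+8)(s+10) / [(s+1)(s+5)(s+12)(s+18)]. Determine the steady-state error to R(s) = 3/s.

81/107

G(s) has no factors of s in the denominator, so the system is type 0.
K_p = lim_{s→0} G(s) = 40·8·10 / (1·5·12·18) = 80/27.
e_ss = 3/(1 + K_p) = 3/(107/27) = 81/107.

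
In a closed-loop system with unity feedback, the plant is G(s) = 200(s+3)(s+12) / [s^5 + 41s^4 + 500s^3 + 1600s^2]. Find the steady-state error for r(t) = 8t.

Lowest-order denominator term is 1600s^2, so the open loop has 2 poles at the origin → type 2 system.
K_v = ∞ for a type-2 system; e_ss to a ramp is zero.

0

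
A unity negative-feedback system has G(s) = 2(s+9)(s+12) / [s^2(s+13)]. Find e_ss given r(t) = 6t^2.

System type = 2 (two poles at s=0).
K_a = lim_{s→0} s^2·G(s) = 2·9·12 / (13) = 216/13.
r(t) = 6t^2 gives R(s) = 12/s^3.
e_ss = 12/K_a = 12/(216/13) = 13/18.

13/18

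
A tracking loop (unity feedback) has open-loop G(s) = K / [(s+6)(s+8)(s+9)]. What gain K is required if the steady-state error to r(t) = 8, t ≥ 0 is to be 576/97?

G(s) has no factors of s in the denominator, so the system is type 0.
K_p = lim_{s→0} G(s) = K / (6·8·9) = (1/432)·K.
e_ss = 8/(1 + K_p) = 576/97 ⇒ 1 + (1/432)·K = 97/72 ⇒ K = 150.

150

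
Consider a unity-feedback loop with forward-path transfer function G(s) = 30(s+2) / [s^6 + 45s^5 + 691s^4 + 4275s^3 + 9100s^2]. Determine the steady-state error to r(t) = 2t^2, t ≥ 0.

The denominator has no term below 9100s^2 — 2 poles at s=0, type 2.
K_a = lim_{s→0} s^2·G(s) = 30·2 / 9100 = 3/455.
r(t) = 2t^2 gives R(s) = 4/s^3.
e_ss = 4/K_a = 4/(3/455) = 1820/3.

1820/3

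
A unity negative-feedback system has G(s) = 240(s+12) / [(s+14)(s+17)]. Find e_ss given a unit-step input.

System type = 0 (no poles at s=0).
K_p = lim_{s→0} G(s) = 240·12 / (14·17) = 1440/119.
e_ss = 1/(1 + K_p) = 1/(1559/119) = 119/1559.

119/1559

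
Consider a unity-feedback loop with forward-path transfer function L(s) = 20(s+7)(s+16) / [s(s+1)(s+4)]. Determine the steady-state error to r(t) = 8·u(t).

L(s) has one factor of s in the denominator, so the system is type 1.
A type-1 system has K_p = ∞, so it tracks a step input with zero steady-state error.

0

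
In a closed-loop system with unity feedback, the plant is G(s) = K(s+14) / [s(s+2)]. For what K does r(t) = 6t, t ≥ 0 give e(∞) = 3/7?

2

System type = 1 (one pole at s=0).
K_v = lim_{s→0} s·G(s) = K·14 / (2) = 7·K.
e_ss = 6/K_v = 3/7 ⇒ K_v = 14 ⇒ K = 14/7 = 2.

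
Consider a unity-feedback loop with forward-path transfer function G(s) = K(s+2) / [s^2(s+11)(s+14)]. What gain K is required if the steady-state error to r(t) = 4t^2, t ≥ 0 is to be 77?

8

The open loop has two poles at the origin → type 2 system.
K_a = lim_{s→0} s^2·G(s) = K·2 / (11·14) = (1/77)·K.
e_ss = 8/K_a = 77 ⇒ K_a = 8/77 ⇒ K = (8/77)/(1/77) = 8.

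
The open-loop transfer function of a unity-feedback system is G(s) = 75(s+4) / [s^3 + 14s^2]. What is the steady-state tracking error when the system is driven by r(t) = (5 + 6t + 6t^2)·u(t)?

0.56

Factoring s^2 from the denominator leaves a polynomial with constant term 14, so the system is type 2. By superposition:
  • 5: tracked with zero error.
  • 6t: tracked with zero error.
  • 6t^2: e_ss = 12/K_a with K_a=150/7 → 0.56.
Total e_ss = 0.56.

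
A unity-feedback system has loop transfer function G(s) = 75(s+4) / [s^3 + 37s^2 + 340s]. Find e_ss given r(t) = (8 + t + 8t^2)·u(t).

Lowest-order denominator term is 340s, so the open loop has 1 pole at the origin → type 1 system. By superposition:
  • 8: tracked with zero error.
  • t: e_ss = 1/K_v with K_v=15/17 → 17/15.
  • 8t^2: a type-1 system cannot track it, e_ss → ∞.
The unbounded component dominates.

infinity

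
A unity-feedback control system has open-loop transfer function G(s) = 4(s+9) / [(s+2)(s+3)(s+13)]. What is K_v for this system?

0

No free integrators in G(s): this is a type 0 system.
K_v = lim_{s→0} s·G(s) = 0 (the extra factor of s kills the finite limit).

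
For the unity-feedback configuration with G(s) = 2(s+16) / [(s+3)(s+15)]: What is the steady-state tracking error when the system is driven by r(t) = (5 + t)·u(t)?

infinity

G(s) has no factors of s in the denominator, so the system is type 0. Taking each input component in turn:
  • 5: e_ss = 5/(1+K_p) with K_p=32/45 → 225/77.
  • t: a type-0 system cannot track it, e_ss → ∞.
The unbounded component dominates.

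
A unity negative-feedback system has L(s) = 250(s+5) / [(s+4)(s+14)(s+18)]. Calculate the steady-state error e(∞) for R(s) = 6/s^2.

infinity

L(s) has no factors of s in the denominator, so the system is type 0.
K_v = lim_{s→0} s·L(s) = 0; the steady-state error to this ramp input grows without bound.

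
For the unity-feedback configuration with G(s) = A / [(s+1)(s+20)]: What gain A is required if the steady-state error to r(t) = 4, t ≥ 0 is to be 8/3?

10

System type = 0 (no poles at s=0).
K_p = lim_{s→0} G(s) = A / (1·20) = 0.05·A.
e_ss = 4/(1 + K_p) = 8/3 ⇒ 1 + 0.05·A = 1.5 ⇒ A = 10.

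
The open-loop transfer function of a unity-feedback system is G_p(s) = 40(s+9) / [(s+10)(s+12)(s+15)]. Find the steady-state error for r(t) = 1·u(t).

5/6

The open loop has no poles at the origin → type 0 system.
K_p = lim_{s→0} G_p(s) = 40·9 / (10·12·15) = 0.2.
e_ss = 1/(1 + K_p) = 1/1.2 = 5/6.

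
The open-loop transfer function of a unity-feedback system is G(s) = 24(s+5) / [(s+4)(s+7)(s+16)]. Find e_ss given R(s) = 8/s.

G(s) has no factors of s in the denominator, so the system is type 0.
K_p = lim_{s→0} G(s) = 24·5 / (4·7·16) = 15/56.
e_ss = 8/(1 + K_p) = 8/(71/56) = 448/71.

448/71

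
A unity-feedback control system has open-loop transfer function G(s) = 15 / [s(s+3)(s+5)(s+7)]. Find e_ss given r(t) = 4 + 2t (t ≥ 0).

One free integrator in G(s): this is a type 1 system. Treating each term separately:
  • 4: tracked with zero error.
  • 2t: e_ss = 2/K_v with K_v=1/7 → 14.
Total e_ss = 14.

14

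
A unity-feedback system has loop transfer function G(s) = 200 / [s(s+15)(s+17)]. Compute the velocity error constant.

40/51

The open loop has one pole at the origin → type 1 system.
K_v = lim_{s→0} s·G(s) = 200 / (15·17) = 40/51.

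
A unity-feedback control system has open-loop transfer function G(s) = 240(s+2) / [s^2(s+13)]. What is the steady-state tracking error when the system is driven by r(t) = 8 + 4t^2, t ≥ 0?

Two free integrators in G(s): this is a type 2 system. Treating each term separately:
  • 8: tracked with zero error.
  • 4t^2: e_ss = 8/K_a with K_a=480/13 → 13/60.
Total e_ss = 13/60.

13/60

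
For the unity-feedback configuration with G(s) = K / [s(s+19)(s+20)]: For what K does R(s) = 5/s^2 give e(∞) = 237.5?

One free integrator in G(s): this is a type 1 system.
K_v = lim_{s→0} s·G(s) = K / (19·20) = (1/380)·K.
e_ss = 5/K_v = 237.5 ⇒ K_v = 2/95 ⇒ K = (2/95)/(1/380) = 8.

8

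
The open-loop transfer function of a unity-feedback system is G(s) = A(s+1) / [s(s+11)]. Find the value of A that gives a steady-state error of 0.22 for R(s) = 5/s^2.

The open loop has one pole at the origin → type 1 system.
K_v = lim_{s→0} s·G(s) = A·1 / (11) = (1/11)·A.
e_ss = 5/K_v = 0.22 ⇒ K_v = 250/11 ⇒ A = (250/11)/(1/11) = 250.

250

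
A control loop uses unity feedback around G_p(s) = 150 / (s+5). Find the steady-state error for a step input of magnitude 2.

G_p(s) has no factors of s in the denominator, so the system is type 0.
K_p = lim_{s→0} G_p(s) = 150 / (5) = 30.
e_ss = 2/(1 + K_p) = 2/31.

2/31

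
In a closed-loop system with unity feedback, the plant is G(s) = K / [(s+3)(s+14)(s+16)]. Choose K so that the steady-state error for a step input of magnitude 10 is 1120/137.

150

System type = 0 (no poles at s=0).
K_p = lim_{s→0} G(s) = K / (3·14·16) = (1/672)·K.
e_ss = 10/(1 + K_p) = 1120/137 ⇒ 1 + (1/672)·K = 137/112 ⇒ K = 150.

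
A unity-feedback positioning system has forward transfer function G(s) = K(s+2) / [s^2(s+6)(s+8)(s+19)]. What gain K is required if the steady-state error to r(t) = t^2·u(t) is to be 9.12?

Two free integrators in G(s): this is a type 2 system.
K_a = lim_{s→0} s^2·G(s) = K·2 / (6·8·19) = (1/456)·K.
e_ss = 2/K_a = 9.12 ⇒ K_a = 25/114 ⇒ K = (25/114)/(1/456) = 100.

100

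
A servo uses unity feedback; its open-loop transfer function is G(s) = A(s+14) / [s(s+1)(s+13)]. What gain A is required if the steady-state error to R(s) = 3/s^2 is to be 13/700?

System type = 1 (one pole at s=0).
K_v = lim_{s→0} s·G(s) = A·14 / (1·13) = (14/13)·A.
e_ss = 3/K_v = 13/700 ⇒ K_v = 2100/13 ⇒ A = (2100/13)/(14/13) = 150.

150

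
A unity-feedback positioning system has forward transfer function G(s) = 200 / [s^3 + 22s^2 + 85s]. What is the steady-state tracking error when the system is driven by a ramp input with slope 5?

Factoring s from the denominator leaves a polynomial with constant term 85, so the system is type 1.
K_v = lim_{s→0} s·G(s) = 200 / 85 = 40/17.
e_ss = 5/K_v = 5/(40/17) = 2.125.

2.125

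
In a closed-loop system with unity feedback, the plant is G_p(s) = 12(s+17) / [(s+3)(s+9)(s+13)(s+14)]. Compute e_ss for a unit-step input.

819/853

The open loop has no poles at the origin → type 0 system.
K_p = lim_{s→0} G_p(s) = 12·17 / (3·9·13·14) = 34/819.
e_ss = 1/(1 + K_p) = 1/(853/819) = 819/853.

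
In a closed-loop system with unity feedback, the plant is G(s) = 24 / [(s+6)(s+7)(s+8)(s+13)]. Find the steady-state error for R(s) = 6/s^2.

infinity

No free integrators in G(s): this is a type 0 system.
K_v = lim_{s→0} s·G(s) = 0; the steady-state error to this ramp input grows without bound.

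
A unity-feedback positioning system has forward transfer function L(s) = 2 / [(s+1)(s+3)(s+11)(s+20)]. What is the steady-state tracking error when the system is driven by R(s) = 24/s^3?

L(s) has no factors of s in the denominator, so the system is type 0.
K_a = lim_{s→0} s^2·L(s) = 0; the steady-state error to this parabolic input grows without bound.

infinity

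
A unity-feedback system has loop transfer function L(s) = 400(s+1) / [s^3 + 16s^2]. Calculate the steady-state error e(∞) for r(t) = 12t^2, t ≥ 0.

0.96

The denominator has no term below 16s^2 — 2 poles at s=0, type 2.
K_a = lim_{s→0} s^2·L(s) = 400·1 / 16 = 25.
r(t) = 12t^2 gives R(s) = 24/s^3.
e_ss = 24/K_a = 24/25 = 0.96.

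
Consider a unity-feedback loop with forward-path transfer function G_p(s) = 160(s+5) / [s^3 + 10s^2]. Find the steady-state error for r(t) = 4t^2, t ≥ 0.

Lowest-order denominator term is 10s^2, so the open loop has 2 poles at the origin → type 2 system.
K_a = lim_{s→0} s^2·G_p(s) = 160·5 / 10 = 80.
r(t) = 4t^2 gives R(s) = 8/s^3.
e_ss = 8/K_a = 8/80 = 0.1.

0.1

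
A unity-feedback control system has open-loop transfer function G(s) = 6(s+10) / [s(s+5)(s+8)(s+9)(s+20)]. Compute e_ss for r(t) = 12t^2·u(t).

One free integrator in G(s): this is a type 1 system.
K_a = lim_{s→0} s^2·G(s) = 0; the steady-state error to this parabolic input grows without bound.

infinity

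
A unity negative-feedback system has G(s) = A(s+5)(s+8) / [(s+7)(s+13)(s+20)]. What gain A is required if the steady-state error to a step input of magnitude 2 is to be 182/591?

The open loop has no poles at the origin → type 0 system.
K_p = lim_{s→0} G(s) = A·5·8 / (7·13·20) = (2/91)·A.
e_ss = 2/(1 + K_p) = 182/591 ⇒ 1 + (2/91)·A = 591/91 ⇒ A = 250.

250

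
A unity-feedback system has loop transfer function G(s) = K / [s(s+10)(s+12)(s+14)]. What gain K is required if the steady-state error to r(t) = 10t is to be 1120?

15

System type = 1 (one pole at s=0).
K_v = lim_{s→0} s·G(s) = K / (10·12·14) = (1/1680)·K.
e_ss = 10/K_v = 1120 ⇒ K_v = 1/112 ⇒ K = (1/112)/(1/1680) = 15.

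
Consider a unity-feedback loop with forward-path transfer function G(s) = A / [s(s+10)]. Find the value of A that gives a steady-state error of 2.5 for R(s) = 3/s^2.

System type = 1 (one pole at s=0).
K_v = lim_{s→0} s·G(s) = A / (10) = 0.1·A.
e_ss = 3/K_v = 2.5 ⇒ K_v = 1.2 ⇒ A = 1.2/0.1 = 12.

12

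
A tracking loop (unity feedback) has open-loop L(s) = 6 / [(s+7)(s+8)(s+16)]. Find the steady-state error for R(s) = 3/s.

No free integrators in L(s): this is a type 0 system.
K_p = lim_{s→0} L(s) = 6 / (7·8·16) = 3/448.
e_ss = 3/(1 + K_p) = 3/(451/448) = 1344/451.

1344/451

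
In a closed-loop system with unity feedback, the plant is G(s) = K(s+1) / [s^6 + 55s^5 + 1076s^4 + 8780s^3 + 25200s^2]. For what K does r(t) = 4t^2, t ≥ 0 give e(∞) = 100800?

Lowest-order denominator term is 25200s^2, so the open loop has 2 poles at the origin → type 2 system.
K_a = lim_{s→0} s^2·G(s) = K·1 / 25200 = (1/25200)·K.
e_ss = 8/K_a = 100800 ⇒ K_a = 1/12600 ⇒ K = (1/12600)/(1/25200) = 2.

2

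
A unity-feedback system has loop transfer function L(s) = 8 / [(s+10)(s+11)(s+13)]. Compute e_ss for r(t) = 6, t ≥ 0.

System type = 0 (no poles at s=0).
K_p = lim_{s→0} L(s) = 8 / (10·11·13) = 4/715.
e_ss = 6/(1 + K_p) = 6/(719/715) = 4290/719.

4290/719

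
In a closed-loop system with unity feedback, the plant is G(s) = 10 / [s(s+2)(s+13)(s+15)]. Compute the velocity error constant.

The open loop has one pole at the origin → type 1 system.
K_v = lim_{s→0} s·G(s) = 10 / (2·13·15) = 1/39.

1/39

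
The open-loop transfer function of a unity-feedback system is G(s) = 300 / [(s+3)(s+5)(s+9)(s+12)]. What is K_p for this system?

System type = 0 (no poles at s=0).
K_p = lim_{s→0} G(s) = 300 / (3·5·9·12) = 5/27.

5/27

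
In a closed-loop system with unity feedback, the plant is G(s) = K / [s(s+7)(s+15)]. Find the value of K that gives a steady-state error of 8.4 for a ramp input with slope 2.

System type = 1 (one pole at s=0).
K_v = lim_{s→0} s·G(s) = K / (7·15) = (1/105)·K.
e_ss = 2/K_v = 8.4 ⇒ K_v = 5/21 ⇒ K = (5/21)/(1/105) = 25.

25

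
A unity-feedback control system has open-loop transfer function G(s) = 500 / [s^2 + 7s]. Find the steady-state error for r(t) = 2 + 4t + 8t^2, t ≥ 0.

infinity

Factoring s from the denominator leaves a polynomial with constant term 7, so the system is type 1. Treating each term separately:
  • 2: tracked with zero error.
  • 4t: e_ss = 4/K_v with K_v=500/7 → 0.056.
  • 8t^2: a type-1 system cannot track it, e_ss → ∞.
The unbounded component dominates.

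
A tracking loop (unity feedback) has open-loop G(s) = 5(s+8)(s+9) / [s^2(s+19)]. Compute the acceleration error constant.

G(s) has two factors of s in the denominator, so the system is type 2.
K_a = lim_{s→0} s^2·G(s) = 5·8·9 / (19) = 360/19.

360/19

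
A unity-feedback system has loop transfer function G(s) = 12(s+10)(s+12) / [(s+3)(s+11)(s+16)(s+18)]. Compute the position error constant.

5/33

System type = 0 (no poles at s=0).
K_p = lim_{s→0} G(s) = 12·10·12 / (3·11·16·18) = 5/33.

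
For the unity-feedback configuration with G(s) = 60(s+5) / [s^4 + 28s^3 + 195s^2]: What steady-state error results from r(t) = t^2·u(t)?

The denominator has no term below 195s^2 — 2 poles at s=0, type 2.
K_a = lim_{s→0} s^2·G(s) = 60·5 / 195 = 20/13.
r(t) = t^2 gives R(s) = 2/s^3.
e_ss = 2/K_a = 2/(20/13) = 1.3.

1.3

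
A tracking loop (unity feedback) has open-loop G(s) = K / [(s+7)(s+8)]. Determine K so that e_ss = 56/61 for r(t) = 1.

5

System type = 0 (no poles at s=0).
K_p = lim_{s→0} G(s) = K / (7·8) = (1/56)·K.
e_ss = 1/(1 + K_p) = 56/61 ⇒ 1 + (1/56)·K = 61/56 ⇒ K = 5.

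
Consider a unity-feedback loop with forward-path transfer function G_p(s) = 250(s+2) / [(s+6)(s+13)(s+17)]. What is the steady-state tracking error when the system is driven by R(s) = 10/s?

The open loop has no poles at the origin → type 0 system.
K_p = lim_{s→0} G_p(s) = 250·2 / (6·13·17) = 250/663.
e_ss = 10/(1 + K_p) = 10/(913/663) = 6630/913.

6630/913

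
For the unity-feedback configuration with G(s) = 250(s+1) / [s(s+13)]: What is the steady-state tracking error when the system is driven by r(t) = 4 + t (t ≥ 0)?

The open loop has one pole at the origin → type 1 system. By superposition:
  • 4: tracked with zero error.
  • t: e_ss = 1/K_v with K_v=250/13 → 0.052.
Total e_ss = 0.052.

0.052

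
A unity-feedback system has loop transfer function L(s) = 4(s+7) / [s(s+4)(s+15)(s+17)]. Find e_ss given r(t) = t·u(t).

L(s) has one factor of s in the denominator, so the system is type 1.
K_v = lim_{s→0} s·L(s) = 4·7 / (4·15·17) = 7/255.
e_ss = 1/K_v = 1/(7/255) = 255/7.

255/7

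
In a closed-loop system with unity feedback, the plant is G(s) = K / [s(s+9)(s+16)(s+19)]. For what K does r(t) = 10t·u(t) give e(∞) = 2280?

The open loop has one pole at the origin → type 1 system.
K_v = lim_{s→0} s·G(s) = K / (9·16·19) = (1/2736)·K.
e_ss = 10/K_v = 2280 ⇒ K_v = 1/228 ⇒ K = (1/228)/(1/2736) = 12.

12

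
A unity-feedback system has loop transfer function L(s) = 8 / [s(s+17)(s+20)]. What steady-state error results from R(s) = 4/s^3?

infinity

The open loop has one pole at the origin → type 1 system.
K_a = lim_{s→0} s^2·L(s) = 0; the steady-state error to this parabolic input grows without bound.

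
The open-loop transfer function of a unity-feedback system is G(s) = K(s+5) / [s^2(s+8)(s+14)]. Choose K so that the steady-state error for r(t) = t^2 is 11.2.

4

The open loop has two poles at the origin → type 2 system.
K_a = lim_{s→0} s^2·G(s) = K·5 / (8·14) = (5/112)·K.
e_ss = 2/K_a = 11.2 ⇒ K_a = 5/28 ⇒ K = (5/28)/(5/112) = 4.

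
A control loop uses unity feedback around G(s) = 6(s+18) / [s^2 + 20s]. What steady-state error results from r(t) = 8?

0

The denominator has no term below 20s — 1 pole at s=0, type 1.
K_p = ∞ for a type-1 system; e_ss to a step is zero.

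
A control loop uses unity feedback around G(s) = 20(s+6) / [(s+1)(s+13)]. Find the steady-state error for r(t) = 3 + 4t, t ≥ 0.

infinity

No free integrators in G(s): this is a type 0 system. By superposition:
  • 3: e_ss = 3/(1+K_p) with K_p=120/13 → 39/133.
  • 4t: a type-0 system cannot track it, e_ss → ∞.
The unbounded component dominates.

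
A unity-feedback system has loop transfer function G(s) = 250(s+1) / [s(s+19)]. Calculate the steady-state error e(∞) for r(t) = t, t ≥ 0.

System type = 1 (one pole at s=0).
K_v = lim_{s→0} s·G(s) = 250·1 / (19) = 250/19.
e_ss = 1/K_v = 1/(250/19) = 0.076.

0.076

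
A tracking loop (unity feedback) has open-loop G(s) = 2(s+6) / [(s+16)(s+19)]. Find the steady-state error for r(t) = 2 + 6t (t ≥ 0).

System type = 0 (no poles at s=0). Treating each term separately:
  • 2: e_ss = 2/(1+K_p) with K_p=3/76 → 152/79.
  • 6t: a type-0 system cannot track it, e_ss → ∞.
The unbounded component dominates.

infinity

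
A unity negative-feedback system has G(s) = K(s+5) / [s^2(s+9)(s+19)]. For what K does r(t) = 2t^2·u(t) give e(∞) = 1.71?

80

System type = 2 (two poles at s=0).
K_a = lim_{s→0} s^2·G(s) = K·5 / (9·19) = (5/171)·K.
e_ss = 4/K_a = 1.71 ⇒ K_a = 400/171 ⇒ K = (400/171)/(5/171) = 80.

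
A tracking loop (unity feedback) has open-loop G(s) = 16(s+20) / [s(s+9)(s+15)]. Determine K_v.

64/27

One free integrator in G(s): this is a type 1 system.
K_v = lim_{s→0} s·G(s) = 16·20 / (9·15) = 64/27.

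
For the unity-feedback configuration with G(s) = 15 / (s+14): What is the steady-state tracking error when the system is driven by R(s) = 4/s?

56/29

System type = 0 (no poles at s=0).
K_p = lim_{s→0} G(s) = 15 / (14) = 15/14.
e_ss = 4/(1 + K_p) = 4/(29/14) = 56/29.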